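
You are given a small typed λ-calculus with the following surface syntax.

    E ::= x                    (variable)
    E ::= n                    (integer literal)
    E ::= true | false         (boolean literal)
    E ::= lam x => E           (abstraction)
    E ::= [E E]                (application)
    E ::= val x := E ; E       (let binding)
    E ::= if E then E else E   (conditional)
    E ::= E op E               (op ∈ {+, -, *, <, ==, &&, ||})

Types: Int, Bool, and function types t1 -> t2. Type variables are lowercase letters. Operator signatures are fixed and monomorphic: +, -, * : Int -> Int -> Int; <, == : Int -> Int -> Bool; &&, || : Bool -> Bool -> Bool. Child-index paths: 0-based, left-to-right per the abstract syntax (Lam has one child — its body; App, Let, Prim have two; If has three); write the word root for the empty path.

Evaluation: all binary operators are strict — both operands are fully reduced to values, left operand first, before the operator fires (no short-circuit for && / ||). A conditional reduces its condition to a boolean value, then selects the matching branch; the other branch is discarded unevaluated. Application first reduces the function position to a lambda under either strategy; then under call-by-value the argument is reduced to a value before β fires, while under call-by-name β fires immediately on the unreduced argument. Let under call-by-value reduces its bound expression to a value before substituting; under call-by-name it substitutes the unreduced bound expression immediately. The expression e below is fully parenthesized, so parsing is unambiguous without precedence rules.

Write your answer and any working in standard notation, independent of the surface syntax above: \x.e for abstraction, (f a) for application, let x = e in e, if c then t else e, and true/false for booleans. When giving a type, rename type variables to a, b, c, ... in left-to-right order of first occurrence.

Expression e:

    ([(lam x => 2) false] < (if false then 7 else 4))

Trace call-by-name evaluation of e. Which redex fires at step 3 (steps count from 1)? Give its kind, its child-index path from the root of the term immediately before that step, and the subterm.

Working:
step 0: (((\x.2) false) < (if false then 7 else 4))
step 1: [beta@0] (2 < (if false then 7 else 4))
step 2: [if@1] (2 < 4)
step 3: [delta@root] true

Answer: delta at root : (2 < 4)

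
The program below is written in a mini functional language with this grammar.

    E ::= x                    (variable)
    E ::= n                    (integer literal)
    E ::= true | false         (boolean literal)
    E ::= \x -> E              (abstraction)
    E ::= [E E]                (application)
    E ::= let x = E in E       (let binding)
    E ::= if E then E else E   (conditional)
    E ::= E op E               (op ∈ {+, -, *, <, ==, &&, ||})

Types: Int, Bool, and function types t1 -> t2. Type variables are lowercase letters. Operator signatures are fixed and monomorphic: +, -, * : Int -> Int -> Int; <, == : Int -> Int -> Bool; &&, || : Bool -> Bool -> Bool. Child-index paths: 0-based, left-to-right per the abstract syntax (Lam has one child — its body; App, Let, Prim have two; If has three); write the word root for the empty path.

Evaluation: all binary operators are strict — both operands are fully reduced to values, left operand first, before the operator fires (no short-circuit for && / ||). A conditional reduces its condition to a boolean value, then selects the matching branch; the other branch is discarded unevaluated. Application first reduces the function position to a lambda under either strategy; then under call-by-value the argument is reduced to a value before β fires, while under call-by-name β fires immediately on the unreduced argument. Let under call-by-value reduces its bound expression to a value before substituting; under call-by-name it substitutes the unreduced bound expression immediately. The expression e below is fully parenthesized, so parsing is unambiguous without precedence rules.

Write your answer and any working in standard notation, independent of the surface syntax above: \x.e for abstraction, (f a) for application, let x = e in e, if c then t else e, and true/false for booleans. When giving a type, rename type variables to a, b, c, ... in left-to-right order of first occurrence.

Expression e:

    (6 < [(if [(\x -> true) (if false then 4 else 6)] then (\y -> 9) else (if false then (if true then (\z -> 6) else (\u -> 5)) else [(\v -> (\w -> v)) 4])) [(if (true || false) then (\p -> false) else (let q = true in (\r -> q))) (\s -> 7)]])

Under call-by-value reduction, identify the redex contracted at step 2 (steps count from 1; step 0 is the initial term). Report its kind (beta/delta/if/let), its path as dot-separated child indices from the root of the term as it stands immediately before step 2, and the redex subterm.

Answer: beta at 1.0.0 : ((\x.true) 6)

Trace:
step 0: (6 < ((if ((\x.true) (if false then 4 else 6)) then (\y.9) else (if false then (if true then (\z.6) else (\u.5)) else ((\v.(\w.v)) 4))) ((if (true || false) then (\p.false) else (let q = true in (\r.q))) (\s.7))))
step 1: [if@1.0.0.1] (6 < ((if ((\x.true) 6) then (\y.9) else (if false then (if true then (\z.6) else (\u.5)) else ((\v.(\w.v)) 4))) ((if (true || false) then (\p.false) else (let q = true in (\r.q))) (\s.7))))
step 2: [beta@1.0.0] (6 < ((if true then (\y.9) else (if false then (if true then (\z.6) else (\u.5)) else ((\v.(\w.v)) 4))) ((if (true || false) then (\p.false) else (let q = true in (\r.q))) (\s.7))))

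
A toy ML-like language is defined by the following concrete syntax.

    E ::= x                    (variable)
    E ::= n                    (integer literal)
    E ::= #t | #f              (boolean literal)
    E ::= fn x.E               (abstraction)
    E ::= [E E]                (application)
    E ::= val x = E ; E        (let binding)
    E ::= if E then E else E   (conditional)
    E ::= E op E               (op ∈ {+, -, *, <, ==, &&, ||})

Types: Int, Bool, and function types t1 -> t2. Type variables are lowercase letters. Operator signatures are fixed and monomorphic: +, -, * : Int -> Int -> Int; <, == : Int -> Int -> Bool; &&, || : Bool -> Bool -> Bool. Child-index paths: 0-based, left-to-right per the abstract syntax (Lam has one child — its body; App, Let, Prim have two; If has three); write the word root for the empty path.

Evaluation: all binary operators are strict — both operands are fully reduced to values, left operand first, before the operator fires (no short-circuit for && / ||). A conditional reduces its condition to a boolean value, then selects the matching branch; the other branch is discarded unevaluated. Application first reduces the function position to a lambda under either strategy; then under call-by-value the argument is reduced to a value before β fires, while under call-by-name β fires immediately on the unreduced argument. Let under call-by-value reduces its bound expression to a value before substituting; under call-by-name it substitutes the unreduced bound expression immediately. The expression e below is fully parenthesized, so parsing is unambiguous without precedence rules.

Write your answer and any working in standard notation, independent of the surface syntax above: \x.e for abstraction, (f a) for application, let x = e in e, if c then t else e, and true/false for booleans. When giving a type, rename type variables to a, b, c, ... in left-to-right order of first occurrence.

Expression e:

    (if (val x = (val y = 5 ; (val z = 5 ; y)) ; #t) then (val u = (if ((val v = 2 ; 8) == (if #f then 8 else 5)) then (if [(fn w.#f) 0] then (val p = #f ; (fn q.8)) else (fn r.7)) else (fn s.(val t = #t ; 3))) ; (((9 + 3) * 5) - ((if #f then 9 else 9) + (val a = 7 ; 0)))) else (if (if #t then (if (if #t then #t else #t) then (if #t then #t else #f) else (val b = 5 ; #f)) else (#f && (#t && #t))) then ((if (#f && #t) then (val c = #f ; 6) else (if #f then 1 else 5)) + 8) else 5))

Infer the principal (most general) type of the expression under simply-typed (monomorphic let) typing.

Working:
let y : Int
let z : Int
y : Int
let x : Int
  unify Bool ~ Bool
let v : Int
  unify Int ~ Int
  unify Bool ~ Bool
  unify Int ~ Int
  unify Int ~ Int
  unify Bool ~ Bool
\w._ : a -> Bool
  unify a -> Bool ~ Int -> b
  unify a ~ Int
  unify Bool ~ b
_ _ : Bool
  unify Bool ~ Bool
let p : Bool
\q._ : c -> Int
\r._ : d -> Int
  unify c -> Int ~ d -> Int
  unify c ~ d
  unify Int ~ Int
let t : Bool
\s._ : e -> Int
  unify d -> Int ~ e -> Int
  unify d ~ e
  unify Int ~ Int
let u : e -> Int
  unify Int ~ Int
  unify Int ~ Int
  unify Int ~ Int
  unify Int ~ Int
  unify Int ~ Int
  unify Bool ~ Bool
  unify Int ~ Int
  unify Int ~ Int
let a : Int
  unify Int ~ Int
  unify Int ~ Int
  unify Bool ~ Bool
  unify Bool ~ Bool
  unify Bool ~ Bool
  unify Bool ~ Bool
  unify Bool ~ Bool
  unify Bool ~ Bool
let b : Int
  unify Bool ~ Bool
  unify Bool ~ Bool
  unify Bool ~ Bool
  unify Bool ~ Bool
  unify Bool ~ Bool
  unify Bool ~ Bool
  unify Bool ~ Bool
  unify Bool ~ Bool
  unify Bool ~ Bool
  unify Bool ~ Bool
let c : Bool
  unify Bool ~ Bool
  unify Int ~ Int
  unify Int ~ Int
  unify Int ~ Int
  unify Int ~ Int
  unify Int ~ Int
  unify Int ~ Int

Answer: Int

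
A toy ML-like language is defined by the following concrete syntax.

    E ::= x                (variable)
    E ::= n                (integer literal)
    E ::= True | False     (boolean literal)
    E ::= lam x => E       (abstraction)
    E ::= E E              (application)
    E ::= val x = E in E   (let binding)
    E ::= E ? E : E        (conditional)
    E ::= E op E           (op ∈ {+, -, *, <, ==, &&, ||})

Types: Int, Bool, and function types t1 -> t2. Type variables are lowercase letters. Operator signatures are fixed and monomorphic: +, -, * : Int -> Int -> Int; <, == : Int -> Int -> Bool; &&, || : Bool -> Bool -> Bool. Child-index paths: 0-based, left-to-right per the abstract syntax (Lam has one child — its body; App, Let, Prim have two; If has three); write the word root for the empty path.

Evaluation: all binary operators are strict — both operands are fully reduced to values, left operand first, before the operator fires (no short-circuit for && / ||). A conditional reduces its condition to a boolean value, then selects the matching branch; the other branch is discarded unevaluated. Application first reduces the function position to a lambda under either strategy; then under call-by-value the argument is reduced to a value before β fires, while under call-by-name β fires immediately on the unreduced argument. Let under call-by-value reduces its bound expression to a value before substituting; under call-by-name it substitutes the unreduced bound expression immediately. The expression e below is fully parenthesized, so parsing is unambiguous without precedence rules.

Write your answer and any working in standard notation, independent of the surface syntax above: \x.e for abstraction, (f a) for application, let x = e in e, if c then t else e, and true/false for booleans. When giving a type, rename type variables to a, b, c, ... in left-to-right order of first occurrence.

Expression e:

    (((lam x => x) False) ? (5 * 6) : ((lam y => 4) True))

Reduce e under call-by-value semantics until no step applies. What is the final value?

Answer: 4

Derivation:
step 0: (if ((\x.x) false) then (5 * 6) else ((\y.4) true))
step 1: [beta@0] (if false then (5 * 6) else ((\y.4) true))
step 2: [if@root] ((\y.4) true)
step 3: [beta@root] 4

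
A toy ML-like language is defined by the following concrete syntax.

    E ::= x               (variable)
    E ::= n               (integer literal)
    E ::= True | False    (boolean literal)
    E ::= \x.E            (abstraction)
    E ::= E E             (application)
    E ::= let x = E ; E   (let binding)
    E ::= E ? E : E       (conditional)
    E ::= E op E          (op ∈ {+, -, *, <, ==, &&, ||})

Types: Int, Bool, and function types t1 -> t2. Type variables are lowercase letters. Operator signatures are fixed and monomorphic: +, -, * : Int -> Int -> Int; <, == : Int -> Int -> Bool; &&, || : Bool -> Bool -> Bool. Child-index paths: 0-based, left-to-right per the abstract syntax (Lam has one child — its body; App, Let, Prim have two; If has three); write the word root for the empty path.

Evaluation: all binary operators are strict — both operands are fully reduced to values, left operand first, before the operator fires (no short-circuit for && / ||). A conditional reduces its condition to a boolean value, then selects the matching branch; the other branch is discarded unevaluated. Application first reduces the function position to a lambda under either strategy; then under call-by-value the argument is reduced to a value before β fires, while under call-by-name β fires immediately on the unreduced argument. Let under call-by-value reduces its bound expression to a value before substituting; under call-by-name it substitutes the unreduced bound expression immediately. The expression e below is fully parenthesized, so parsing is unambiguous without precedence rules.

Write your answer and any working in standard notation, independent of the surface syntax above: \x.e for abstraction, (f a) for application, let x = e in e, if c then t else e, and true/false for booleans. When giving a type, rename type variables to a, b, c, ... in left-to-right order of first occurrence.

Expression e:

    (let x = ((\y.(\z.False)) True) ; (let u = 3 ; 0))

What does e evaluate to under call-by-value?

Answer: 0

Trace:
step 0: (let x = ((\y.(\z.false)) true) in (let u = 3 in 0))
step 1: [beta@0] (let x = (\z.false) in (let u = 3 in 0))
step 2: [let@root] (let u = 3 in 0)
step 3: [let@root] 0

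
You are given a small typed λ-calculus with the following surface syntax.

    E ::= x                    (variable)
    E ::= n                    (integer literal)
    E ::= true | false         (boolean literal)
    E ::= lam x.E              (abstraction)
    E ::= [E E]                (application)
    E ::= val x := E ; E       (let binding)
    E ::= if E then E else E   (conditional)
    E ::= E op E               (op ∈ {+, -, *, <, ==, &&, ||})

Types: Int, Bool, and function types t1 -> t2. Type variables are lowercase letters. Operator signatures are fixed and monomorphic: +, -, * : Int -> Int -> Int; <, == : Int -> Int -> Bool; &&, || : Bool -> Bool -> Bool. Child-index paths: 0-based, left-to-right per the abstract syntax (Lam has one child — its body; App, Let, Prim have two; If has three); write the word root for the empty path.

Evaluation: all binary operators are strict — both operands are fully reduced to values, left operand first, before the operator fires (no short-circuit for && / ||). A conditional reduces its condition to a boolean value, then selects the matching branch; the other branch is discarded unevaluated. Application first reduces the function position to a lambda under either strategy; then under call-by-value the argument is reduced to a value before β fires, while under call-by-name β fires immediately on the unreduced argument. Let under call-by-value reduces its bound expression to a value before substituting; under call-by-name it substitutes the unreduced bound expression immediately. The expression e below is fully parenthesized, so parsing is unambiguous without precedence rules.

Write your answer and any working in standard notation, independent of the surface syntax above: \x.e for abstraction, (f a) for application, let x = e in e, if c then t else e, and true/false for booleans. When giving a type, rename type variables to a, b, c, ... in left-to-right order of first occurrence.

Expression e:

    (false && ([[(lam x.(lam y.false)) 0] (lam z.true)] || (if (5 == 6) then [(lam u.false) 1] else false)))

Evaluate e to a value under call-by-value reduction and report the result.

Answer: false

Derivation:
step 0: (false && ((((\x.(\y.false)) 0) (\z.true)) || (if (5 == 6) then ((\u.false) 1) else false)))
step 1: [beta@1.0.0] (false && (((\y.false) (\z.true)) || (if (5 == 6) then ((\u.false) 1) else false)))
step 2: [beta@1.0] (false && (false || (if (5 == 6) then ((\u.false) 1) else false)))
step 3: [delta@1.1.0] (false && (false || (if false then ((\u.false) 1) else false)))
step 4: [if@1.1] (false && (false || false))
step 5: [delta@1] (false && false)
step 6: [delta@root] false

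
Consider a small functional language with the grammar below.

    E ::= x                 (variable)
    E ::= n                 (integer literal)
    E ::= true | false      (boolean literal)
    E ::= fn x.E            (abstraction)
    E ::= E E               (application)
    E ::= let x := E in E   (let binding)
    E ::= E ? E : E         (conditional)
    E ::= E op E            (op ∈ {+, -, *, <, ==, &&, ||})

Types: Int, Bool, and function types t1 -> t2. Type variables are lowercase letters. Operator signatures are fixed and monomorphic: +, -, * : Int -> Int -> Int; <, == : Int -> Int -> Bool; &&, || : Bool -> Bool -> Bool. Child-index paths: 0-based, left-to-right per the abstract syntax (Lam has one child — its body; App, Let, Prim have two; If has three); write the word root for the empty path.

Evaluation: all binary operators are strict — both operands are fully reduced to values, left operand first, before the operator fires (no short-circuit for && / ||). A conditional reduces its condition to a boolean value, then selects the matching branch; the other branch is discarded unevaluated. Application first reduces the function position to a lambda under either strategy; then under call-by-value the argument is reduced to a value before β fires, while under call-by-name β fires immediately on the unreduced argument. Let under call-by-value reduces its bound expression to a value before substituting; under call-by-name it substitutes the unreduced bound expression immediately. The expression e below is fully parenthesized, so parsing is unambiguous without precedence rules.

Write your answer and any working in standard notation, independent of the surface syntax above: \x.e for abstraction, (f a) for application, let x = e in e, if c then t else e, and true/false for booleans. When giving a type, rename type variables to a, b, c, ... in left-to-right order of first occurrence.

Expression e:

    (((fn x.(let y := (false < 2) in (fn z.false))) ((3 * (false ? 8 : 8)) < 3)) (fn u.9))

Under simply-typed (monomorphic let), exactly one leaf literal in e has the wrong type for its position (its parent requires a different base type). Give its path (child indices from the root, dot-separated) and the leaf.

Trace:
  unify Bool ~ Int
  FAIL: mismatch Bool ~ Int

Answer: 0.0.0.0.0 : false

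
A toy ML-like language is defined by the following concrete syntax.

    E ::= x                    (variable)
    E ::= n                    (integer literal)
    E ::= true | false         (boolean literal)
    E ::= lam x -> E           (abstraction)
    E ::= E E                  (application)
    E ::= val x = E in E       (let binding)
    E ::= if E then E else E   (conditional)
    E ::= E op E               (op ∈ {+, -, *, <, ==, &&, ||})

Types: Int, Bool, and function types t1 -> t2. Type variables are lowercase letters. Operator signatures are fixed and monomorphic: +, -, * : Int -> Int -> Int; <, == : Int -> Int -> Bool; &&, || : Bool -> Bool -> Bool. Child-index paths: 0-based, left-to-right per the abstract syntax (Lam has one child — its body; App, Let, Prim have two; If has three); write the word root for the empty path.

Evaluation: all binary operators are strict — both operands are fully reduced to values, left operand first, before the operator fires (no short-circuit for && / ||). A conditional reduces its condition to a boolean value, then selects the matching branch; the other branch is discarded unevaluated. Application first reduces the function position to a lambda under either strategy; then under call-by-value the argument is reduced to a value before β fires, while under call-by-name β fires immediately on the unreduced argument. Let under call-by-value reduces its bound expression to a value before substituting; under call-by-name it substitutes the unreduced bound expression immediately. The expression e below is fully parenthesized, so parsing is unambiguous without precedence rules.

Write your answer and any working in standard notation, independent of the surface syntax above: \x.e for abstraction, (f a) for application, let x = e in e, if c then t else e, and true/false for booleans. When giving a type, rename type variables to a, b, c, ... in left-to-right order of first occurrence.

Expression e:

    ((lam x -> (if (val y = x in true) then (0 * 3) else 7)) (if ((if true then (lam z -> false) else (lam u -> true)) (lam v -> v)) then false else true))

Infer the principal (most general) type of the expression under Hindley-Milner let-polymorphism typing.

Answer: Int

Trace:
x : a
let y : a
  unify Bool ~ Bool
  unify Int ~ Int
  unify Int ~ Int
  unify Int ~ Int
\x._ : a -> Int
  unify Bool ~ Bool
\z._ : b -> Bool
\u._ : c -> Bool
  unify b -> Bool ~ c -> Bool
  unify b ~ c
  unify Bool ~ Bool
v : d
\v._ : d -> d
  unify c -> Bool ~ (d -> d) -> e
  unify c ~ d -> d
  unify Bool ~ e
_ _ : Bool
  unify Bool ~ Bool
  unify Bool ~ Bool
  unify a -> Int ~ Bool -> f
  unify a ~ Bool
  unify Int ~ f
_ _ : Int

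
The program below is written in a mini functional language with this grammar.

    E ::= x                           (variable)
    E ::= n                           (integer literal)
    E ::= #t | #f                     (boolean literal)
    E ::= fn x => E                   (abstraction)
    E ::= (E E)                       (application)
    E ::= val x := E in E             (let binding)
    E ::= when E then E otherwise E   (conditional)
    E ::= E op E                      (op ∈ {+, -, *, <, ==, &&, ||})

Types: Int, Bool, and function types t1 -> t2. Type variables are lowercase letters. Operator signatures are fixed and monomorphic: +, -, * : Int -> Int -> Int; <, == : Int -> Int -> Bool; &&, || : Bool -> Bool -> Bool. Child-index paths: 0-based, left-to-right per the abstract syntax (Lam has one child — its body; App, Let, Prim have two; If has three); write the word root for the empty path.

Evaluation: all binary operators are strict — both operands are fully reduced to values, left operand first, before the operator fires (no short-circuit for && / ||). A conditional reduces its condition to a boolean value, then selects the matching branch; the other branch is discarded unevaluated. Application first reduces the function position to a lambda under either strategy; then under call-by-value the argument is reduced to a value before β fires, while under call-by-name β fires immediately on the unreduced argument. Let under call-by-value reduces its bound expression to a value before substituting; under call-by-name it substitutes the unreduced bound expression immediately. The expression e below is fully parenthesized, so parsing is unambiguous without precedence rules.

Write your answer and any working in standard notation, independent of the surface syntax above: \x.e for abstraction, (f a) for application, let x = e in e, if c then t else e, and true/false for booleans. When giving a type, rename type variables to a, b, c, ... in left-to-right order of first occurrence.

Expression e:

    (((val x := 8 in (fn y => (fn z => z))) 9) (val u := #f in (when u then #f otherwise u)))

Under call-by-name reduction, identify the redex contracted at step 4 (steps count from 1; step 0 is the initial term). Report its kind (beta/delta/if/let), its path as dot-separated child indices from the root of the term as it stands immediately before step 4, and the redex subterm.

Answer: let at root : (let u = false in (if u then false else u))

Trace:
step 0: (((let x = 8 in (\y.(\z.z))) 9) (let u = false in (if u then false else u)))
step 1: [let@0.0] (((\y.(\z.z)) 9) (let u = false in (if u then false else u)))
step 2: [beta@0] ((\z.z) (let u = false in (if u then false else u)))
step 3: [beta@root] (let u = false in (if u then false else u))
step 4: [let@root] (if false then false else false)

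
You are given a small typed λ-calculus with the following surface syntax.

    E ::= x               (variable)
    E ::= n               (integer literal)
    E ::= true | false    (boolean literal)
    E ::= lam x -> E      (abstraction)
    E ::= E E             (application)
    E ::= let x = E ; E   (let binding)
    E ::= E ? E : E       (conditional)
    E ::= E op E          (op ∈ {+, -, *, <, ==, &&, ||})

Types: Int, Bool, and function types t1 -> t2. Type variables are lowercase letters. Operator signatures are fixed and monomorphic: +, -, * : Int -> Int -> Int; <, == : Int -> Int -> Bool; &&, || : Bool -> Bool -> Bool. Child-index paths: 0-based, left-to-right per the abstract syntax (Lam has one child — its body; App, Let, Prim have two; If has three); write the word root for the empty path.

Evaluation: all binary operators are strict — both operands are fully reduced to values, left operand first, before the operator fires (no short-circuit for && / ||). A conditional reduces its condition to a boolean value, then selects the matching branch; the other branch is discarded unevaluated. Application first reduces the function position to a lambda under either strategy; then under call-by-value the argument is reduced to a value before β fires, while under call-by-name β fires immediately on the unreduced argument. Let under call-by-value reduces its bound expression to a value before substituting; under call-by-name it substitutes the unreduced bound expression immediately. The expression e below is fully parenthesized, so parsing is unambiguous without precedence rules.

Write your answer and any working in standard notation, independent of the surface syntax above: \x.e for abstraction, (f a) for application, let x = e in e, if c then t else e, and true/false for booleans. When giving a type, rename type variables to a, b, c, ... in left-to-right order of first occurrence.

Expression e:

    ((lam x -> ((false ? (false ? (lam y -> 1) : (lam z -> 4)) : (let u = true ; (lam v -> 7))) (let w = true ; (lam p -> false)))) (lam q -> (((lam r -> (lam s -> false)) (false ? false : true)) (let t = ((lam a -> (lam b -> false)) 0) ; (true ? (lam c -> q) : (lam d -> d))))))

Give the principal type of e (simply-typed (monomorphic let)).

Trace:
  unify Bool ~ Bool
  unify Bool ~ Bool
\y._ : b -> Int
\z._ : c -> Int
  unify b -> Int ~ c -> Int
  unify b ~ c
  unify Int ~ Int
let u : Bool
\v._ : d -> Int
  unify c -> Int ~ d -> Int
  unify c ~ d
  unify Int ~ Int
let w : Bool
\p._ : e -> Bool
  unify d -> Int ~ (e -> Bool) -> f
  unify d ~ e -> Bool
  unify Int ~ f
_ _ : Int
\x._ : a -> Int
\s._ : i -> Bool
\r._ : h -> i -> Bool
  unify Bool ~ Bool
  unify Bool ~ Bool
  unify h -> i -> Bool ~ Bool -> j
  unify h ~ Bool
  unify i -> Bool ~ j
_ _ : i -> Bool
\b._ : l -> Bool
\a._ : k -> l -> Bool
  unify k -> l -> Bool ~ Int -> m
  unify k ~ Int
  unify l -> Bool ~ m
_ _ : l -> Bool
let t : l -> Bool
  unify Bool ~ Bool
q : g
\c._ : n -> g
d : o
\d._ : o -> o
  unify n -> g ~ o -> o
  unify n ~ o
  unify g ~ o
  unify i -> Bool ~ (o -> o) -> p
  unify i ~ o -> o
  unify Bool ~ p
_ _ : Bool
\q._ : o -> Bool
  unify a -> Int ~ (o -> Bool) -> q
  unify a ~ o -> Bool
  unify Int ~ q
_ _ : Int

Answer: Int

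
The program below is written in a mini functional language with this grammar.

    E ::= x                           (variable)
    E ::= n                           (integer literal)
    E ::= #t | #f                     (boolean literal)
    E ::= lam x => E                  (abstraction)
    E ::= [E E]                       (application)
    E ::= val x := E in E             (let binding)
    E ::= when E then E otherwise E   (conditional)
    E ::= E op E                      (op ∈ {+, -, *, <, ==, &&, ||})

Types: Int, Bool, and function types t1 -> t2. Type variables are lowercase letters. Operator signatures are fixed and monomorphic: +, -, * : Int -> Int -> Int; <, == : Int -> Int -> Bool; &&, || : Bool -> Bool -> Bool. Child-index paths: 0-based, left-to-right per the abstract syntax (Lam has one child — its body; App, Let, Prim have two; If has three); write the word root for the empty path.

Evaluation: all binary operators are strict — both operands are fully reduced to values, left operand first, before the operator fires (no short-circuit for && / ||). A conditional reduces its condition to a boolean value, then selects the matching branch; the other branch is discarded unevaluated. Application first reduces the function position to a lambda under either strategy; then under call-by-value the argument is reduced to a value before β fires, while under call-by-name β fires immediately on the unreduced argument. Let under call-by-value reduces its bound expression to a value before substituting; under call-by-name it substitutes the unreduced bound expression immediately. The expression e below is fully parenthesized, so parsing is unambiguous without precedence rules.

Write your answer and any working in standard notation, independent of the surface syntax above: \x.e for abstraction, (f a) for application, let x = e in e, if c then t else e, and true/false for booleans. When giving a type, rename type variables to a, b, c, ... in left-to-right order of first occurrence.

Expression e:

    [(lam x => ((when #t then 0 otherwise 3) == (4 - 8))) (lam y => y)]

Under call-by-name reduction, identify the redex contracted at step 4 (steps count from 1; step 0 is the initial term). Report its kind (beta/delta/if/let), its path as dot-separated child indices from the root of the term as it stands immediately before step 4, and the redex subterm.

Derivation:
step 0: ((\x.((if true then 0 else 3) == (4 - 8))) (\y.y))
step 1: [beta@root] ((if true then 0 else 3) == (4 - 8))
step 2: [if@0] (0 == (4 - 8))
step 3: [delta@1] (0 == -4)
step 4: [delta@root] false

Answer: delta at root : (0 == -4)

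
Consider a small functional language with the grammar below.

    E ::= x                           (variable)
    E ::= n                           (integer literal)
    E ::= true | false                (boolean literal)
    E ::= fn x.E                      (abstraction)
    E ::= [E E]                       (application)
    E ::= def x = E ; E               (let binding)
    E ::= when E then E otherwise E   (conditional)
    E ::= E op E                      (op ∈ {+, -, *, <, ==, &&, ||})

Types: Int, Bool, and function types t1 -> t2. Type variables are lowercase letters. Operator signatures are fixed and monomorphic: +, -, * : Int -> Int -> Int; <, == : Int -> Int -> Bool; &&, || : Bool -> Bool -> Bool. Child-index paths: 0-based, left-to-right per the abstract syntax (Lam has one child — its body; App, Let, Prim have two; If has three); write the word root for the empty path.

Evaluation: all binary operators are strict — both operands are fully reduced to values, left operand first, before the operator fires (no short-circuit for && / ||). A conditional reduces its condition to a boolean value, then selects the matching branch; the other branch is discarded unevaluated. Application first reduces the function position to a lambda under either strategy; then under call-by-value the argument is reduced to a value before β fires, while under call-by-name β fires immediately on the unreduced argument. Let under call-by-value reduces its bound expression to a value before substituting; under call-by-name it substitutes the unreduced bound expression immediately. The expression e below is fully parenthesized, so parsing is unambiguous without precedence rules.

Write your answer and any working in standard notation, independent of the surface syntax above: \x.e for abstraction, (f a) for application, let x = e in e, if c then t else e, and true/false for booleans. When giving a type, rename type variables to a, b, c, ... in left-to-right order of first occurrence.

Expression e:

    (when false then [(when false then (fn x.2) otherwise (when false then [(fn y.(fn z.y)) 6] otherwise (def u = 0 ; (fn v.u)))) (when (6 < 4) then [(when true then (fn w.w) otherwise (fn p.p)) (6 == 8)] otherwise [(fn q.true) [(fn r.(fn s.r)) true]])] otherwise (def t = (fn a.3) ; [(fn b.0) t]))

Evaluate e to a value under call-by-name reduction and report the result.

Working:
step 0: (if false then ((if false then (\x.2) else (if false then ((\y.(\z.y)) 6) else (let u = 0 in (\v.u)))) (if (6 < 4) then ((if true then (\w.w) else (\p.p)) (6 == 8)) else ((\q.true) ((\r.(\s.r)) true)))) else (let t = (\a.3) in ((\b.0) t)))
step 1: [if@root] (let t = (\a.3) in ((\b.0) t))
step 2: [let@root] ((\b.0) (\a.3))
step 3: [beta@root] 0

Answer: 0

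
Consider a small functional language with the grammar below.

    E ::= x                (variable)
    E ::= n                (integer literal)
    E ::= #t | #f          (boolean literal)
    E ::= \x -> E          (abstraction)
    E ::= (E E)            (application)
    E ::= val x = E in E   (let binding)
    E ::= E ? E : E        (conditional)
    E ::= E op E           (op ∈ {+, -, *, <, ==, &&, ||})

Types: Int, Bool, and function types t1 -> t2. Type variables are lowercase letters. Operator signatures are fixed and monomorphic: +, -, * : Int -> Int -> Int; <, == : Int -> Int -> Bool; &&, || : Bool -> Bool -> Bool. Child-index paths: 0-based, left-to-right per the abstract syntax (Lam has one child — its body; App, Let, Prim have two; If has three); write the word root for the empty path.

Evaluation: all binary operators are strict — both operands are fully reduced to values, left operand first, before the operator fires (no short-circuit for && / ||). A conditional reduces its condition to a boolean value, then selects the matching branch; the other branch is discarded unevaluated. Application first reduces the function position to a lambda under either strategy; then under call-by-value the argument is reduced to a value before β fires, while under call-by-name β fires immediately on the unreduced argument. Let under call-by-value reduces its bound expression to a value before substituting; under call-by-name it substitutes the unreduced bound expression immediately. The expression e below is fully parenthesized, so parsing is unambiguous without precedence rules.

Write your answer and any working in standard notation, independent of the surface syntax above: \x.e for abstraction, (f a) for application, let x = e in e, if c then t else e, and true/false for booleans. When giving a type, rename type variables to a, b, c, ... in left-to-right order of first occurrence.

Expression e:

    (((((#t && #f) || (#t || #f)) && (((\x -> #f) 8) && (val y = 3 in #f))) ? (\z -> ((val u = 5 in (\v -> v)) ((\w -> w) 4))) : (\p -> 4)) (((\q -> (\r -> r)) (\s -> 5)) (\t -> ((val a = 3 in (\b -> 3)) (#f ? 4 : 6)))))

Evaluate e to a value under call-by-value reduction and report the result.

Answer: 4

Derivation:
step 0: ((if (((true && false) || (true || false)) && (((\x.false) 8) && (let y = 3 in false))) then (\z.((let u = 5 in (\v.v)) ((\w.w) 4))) else (\p.4)) (((\q.(\r.r)) (\s.5)) (\t.((let a = 3 in (\b.3)) (if false then 4 else 6)))))
step 1: [delta@0.0.0.0] ((if ((false || (true || false)) && (((\x.false) 8) && (let y = 3 in false))) then (\z.((let u = 5 in (\v.v)) ((\w.w) 4))) else (\p.4)) (((\q.(\r.r)) (\s.5)) (\t.((let a = 3 in (\b.3)) (if false then 4 else 6)))))
step 2: [delta@0.0.0.1] ((if ((false || true) && (((\x.false) 8) && (let y = 3 in false))) then (\z.((let u = 5 in (\v.v)) ((\w.w) 4))) else (\p.4)) (((\q.(\r.r)) (\s.5)) (\t.((let a = 3 in (\b.3)) (if false then 4 else 6)))))
step 3: [delta@0.0.0] ((if (true && (((\x.false) 8) && (let y = 3 in false))) then (\z.((let u = 5 in (\v.v)) ((\w.w) 4))) else (\p.4)) (((\q.(\r.r)) (\s.5)) (\t.((let a = 3 in (\b.3)) (if false then 4 else 6)))))
step 4: [beta@0.0.1.0] ((if (true && (false && (let y = 3 in false))) then (\z.((let u = 5 in (\v.v)) ((\w.w) 4))) else (\p.4)) (((\q.(\r.r)) (\s.5)) (\t.((let a = 3 in (\b.3)) (if false then 4 else 6)))))
step 5: [let@0.0.1.1] ((if (true && (false && false)) then (\z.((let u = 5 in (\v.v)) ((\w.w) 4))) else (\p.4)) (((\q.(\r.r)) (\s.5)) (\t.((let a = 3 in (\b.3)) (if false then 4 else 6)))))
step 6: [delta@0.0.1] ((if (true && false) then (\z.((let u = 5 in (\v.v)) ((\w.w) 4))) else (\p.4)) (((\q.(\r.r)) (\s.5)) (\t.((let a = 3 in (\b.3)) (if false then 4 else 6)))))
step 7: [delta@0.0] ((if false then (\z.((let u = 5 in (\v.v)) ((\w.w) 4))) else (\p.4)) (((\q.(\r.r)) (\s.5)) (\t.((let a = 3 in (\b.3)) (if false then 4 else 6)))))
step 8: [if@0] ((\p.4) (((\q.(\r.r)) (\s.5)) (\t.((let a = 3 in (\b.3)) (if false then 4 else 6)))))
step 9: [beta@1.0] ((\p.4) ((\r.r) (\t.((let a = 3 in (\b.3)) (if false then 4 else 6)))))
step 10: [beta@1] ((\p.4) (\t.((let a = 3 in (\b.3)) (if false then 4 else 6))))
step 11: [beta@root] 4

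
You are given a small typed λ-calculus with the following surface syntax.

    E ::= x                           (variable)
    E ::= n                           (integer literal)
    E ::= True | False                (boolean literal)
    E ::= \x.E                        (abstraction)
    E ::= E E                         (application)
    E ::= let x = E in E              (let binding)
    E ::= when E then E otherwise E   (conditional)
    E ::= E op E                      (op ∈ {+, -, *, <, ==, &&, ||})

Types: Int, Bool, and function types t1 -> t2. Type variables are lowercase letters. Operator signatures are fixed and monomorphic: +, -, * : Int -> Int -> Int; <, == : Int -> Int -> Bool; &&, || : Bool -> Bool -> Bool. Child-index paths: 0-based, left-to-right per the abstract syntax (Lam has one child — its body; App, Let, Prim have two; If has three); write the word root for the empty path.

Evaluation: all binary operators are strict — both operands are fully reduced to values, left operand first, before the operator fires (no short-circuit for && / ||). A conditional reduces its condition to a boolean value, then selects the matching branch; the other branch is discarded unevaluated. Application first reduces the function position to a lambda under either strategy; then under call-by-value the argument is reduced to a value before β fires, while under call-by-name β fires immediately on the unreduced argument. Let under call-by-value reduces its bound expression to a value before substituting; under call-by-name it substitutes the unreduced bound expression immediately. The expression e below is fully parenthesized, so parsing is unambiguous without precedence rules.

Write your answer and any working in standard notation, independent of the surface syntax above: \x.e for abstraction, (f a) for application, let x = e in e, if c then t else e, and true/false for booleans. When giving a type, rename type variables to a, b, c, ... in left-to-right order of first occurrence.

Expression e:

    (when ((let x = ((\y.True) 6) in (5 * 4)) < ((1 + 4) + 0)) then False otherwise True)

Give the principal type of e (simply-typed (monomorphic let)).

Answer: Bool

Trace:
\y._ : a -> Bool
  unify a -> Bool ~ Int -> b
  unify a ~ Int
  unify Bool ~ b
_ _ : Bool
let x : Bool
  unify Int ~ Int
  unify Int ~ Int
  unify Int ~ Int
  unify Int ~ Int
  unify Int ~ Int
  unify Int ~ Int
  unify Int ~ Int
  unify Int ~ Int
  unify Bool ~ Bool
  unify Bool ~ Bool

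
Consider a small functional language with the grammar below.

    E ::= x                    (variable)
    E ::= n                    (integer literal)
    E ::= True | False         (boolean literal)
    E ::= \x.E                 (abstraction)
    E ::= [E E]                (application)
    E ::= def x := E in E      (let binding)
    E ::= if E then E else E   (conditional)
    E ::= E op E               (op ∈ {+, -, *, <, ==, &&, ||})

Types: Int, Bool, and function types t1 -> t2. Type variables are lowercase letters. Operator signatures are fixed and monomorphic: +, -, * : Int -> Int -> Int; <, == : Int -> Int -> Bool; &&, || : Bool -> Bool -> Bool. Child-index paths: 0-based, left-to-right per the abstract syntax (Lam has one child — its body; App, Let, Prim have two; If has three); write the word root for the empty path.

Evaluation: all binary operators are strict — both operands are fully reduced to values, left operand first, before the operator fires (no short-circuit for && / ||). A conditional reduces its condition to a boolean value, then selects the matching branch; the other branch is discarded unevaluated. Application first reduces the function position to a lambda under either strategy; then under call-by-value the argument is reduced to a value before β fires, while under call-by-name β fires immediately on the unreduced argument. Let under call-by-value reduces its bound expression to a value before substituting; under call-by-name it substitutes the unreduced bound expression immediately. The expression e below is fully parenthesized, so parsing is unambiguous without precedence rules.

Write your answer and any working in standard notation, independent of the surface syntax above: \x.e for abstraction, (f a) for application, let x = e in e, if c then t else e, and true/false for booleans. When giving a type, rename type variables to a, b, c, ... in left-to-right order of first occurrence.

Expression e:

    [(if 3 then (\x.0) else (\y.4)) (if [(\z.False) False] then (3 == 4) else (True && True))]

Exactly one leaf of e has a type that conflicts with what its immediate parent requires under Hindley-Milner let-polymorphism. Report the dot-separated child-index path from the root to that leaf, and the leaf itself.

Answer: 0.0 : 3

Working:
  unify Int ~ Bool
  FAIL: mismatch Int ~ Bool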